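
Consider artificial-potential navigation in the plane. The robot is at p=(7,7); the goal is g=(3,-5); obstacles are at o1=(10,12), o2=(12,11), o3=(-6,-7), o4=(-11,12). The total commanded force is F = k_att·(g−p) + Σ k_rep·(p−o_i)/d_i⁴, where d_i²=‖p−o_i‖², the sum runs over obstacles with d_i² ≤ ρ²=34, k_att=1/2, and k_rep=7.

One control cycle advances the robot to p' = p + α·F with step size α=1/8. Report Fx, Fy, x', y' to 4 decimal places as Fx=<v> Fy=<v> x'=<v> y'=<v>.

F_att = 1/2·(g−p) = 1/2·(-4,-12) = (-2.0000,-6.0000)
o1: d²=34 ≤ ρ²=34; F_rep = 7·(-3,-5)/34² = (-0.0182,-0.0303)
o2: d²=41 > ρ²=34 → inactive
o3: d²=365 > ρ²=34 → inactive
o4: d²=349 > ρ²=34 → inactive
F = F_att + ΣF_rep = (-2.0182,-6.0303)
p' = p + 1/8·F = (6.7477,6.2462)

Fx=-2.0182 Fy=-6.0303 x'=6.7477 y'=6.2462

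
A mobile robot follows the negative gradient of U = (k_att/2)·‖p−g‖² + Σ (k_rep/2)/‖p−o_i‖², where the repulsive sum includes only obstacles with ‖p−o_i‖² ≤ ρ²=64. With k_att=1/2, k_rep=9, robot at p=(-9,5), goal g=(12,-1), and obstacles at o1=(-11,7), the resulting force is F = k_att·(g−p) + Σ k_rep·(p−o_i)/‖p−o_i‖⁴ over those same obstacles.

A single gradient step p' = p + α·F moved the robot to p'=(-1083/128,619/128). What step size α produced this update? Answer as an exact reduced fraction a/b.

α = 1/20

F_att = 1/2·(g−p) = 1/2·(21,-6) = (10.5000,-3.0000)
o1: d²=8 ≤ ρ²=64; F_rep = 9·(2,-2)/8² = (0.2812,-0.2812)
F = F_att + ΣF_rep = (10.7812,-3.2812)
Δp = p'−p = (0.5391,-0.1641); α = Δx/Fx = (69/128) / (345/32) = 1/20
check: Δy/Fy = (-21/128) / (-105/32) = 1/20 ✓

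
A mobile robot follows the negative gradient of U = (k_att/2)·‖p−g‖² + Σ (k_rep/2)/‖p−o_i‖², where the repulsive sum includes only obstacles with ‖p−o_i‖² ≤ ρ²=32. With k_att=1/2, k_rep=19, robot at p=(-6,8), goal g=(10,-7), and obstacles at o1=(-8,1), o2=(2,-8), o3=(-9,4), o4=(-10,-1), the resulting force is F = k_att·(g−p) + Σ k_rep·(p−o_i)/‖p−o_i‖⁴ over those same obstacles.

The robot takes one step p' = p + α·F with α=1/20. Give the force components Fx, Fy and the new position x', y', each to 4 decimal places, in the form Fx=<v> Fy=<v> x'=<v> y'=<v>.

F_att = 1/2·(g−p) = 1/2·(16,-15) = (8.0000,-7.5000)
o1: d²=53 > ρ²=32 → inactive
o2: d²=320 > ρ²=32 → inactive
o3: d²=25 ≤ ρ²=32; F_rep = 19·(3,4)/25² = (0.0912,0.1216)
o4: d²=97 > ρ²=32 → inactive
F = F_att + ΣF_rep = (8.0912,-7.3784)
p' = p + 1/20·F = (-5.5954,7.6311)

Fx=8.0912 Fy=-7.3784 x'=-5.5954 y'=7.6311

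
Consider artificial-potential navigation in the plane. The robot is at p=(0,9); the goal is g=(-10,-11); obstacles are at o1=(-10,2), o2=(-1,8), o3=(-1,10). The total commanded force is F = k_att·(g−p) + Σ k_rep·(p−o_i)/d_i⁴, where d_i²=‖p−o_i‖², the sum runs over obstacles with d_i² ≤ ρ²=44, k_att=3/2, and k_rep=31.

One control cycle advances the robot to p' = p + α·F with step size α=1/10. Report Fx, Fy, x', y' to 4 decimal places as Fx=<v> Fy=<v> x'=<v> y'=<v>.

F_att = 3/2·(g−p) = 3/2·(-10,-20) = (-15.0000,-30.0000)
o1: d²=149 > ρ²=44 → inactive
o2: d²=2 ≤ ρ²=44; F_rep = 31·(1,1)/2² = (7.7500,7.7500)
o3: d²=2 ≤ ρ²=44; F_rep = 31·(1,-1)/2² = (7.7500,-7.7500)
F = F_att + ΣF_rep = (0.5000,-30.0000)
p' = p + 1/10·F = (0.0500,6.0000)

Fx=0.5000 Fy=-30.0000 x'=0.0500 y'=6.0000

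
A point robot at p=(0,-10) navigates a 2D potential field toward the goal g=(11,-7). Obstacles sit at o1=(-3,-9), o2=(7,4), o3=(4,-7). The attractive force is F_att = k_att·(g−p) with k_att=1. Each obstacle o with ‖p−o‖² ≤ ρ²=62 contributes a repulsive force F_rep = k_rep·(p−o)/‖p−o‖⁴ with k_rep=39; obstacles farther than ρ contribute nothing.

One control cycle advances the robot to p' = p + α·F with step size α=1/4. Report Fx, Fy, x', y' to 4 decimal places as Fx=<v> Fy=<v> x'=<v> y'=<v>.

Fx=11.9204 Fy=2.4228 x'=2.9801 y'=-9.3943

F_att = 1·(g−p) = 1·(11,3) = (11.0000,3.0000)
o1: d²=10 ≤ ρ²=62; F_rep = 39·(3,-1)/10² = (1.1700,-0.3900)
o2: d²=245 > ρ²=62 → inactive
o3: d²=25 ≤ ρ²=62; F_rep = 39·(-4,-3)/25² = (-0.2496,-0.1872)
F = F_att + ΣF_rep = (11.9204,2.4228)
p' = p + 1/4·F = (2.9801,-9.3943)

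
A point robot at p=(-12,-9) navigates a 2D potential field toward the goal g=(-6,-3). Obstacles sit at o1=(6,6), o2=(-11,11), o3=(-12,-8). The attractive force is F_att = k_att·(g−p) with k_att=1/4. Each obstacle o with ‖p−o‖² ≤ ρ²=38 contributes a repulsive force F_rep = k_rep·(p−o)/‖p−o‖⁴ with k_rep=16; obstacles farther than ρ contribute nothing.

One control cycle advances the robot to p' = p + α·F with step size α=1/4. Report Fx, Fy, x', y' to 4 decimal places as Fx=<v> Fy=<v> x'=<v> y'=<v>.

Fx=1.5000 Fy=-14.5000 x'=-11.6250 y'=-12.6250

F_att = 1/4·(g−p) = 1/4·(6,6) = (1.5000,1.5000)
o1: d²=549 > ρ²=38 → inactive
o2: d²=401 > ρ²=38 → inactive
o3: d²=1 ≤ ρ²=38; F_rep = 16·(0,-1)/1² = (0.0000,-16.0000)
F = F_att + ΣF_rep = (1.5000,-14.5000)
p' = p + 1/4·F = (-11.6250,-12.6250)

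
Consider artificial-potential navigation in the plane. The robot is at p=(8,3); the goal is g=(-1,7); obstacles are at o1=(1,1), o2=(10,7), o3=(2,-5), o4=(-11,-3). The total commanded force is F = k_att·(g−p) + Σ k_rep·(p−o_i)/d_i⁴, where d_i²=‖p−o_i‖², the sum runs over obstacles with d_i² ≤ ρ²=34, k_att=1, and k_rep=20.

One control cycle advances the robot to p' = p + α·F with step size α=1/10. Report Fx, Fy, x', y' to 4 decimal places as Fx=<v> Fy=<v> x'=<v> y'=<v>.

Fx=-9.1000 Fy=3.8000 x'=7.0900 y'=3.3800

F_att = 1·(g−p) = 1·(-9,4) = (-9.0000,4.0000)
o1: d²=53 > ρ²=34 → inactive
o2: d²=20 ≤ ρ²=34; F_rep = 20·(-2,-4)/20² = (-0.1000,-0.2000)
o3: d²=100 > ρ²=34 → inactive
o4: d²=397 > ρ²=34 → inactive
F = F_att + ΣF_rep = (-9.1000,3.8000)
p' = p + 1/10·F = (7.0900,3.3800)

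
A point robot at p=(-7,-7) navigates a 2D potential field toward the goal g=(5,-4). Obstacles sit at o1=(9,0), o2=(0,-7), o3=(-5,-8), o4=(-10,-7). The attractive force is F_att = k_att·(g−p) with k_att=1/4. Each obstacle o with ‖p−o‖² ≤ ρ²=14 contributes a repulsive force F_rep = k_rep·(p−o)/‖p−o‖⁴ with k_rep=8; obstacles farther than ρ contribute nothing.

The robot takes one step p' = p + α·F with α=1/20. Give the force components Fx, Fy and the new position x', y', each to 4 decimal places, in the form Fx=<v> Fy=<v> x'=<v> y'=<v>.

F_att = 1/4·(g−p) = 1/4·(12,3) = (3.0000,0.7500)
o1: d²=305 > ρ²=14 → inactive
o2: d²=49 > ρ²=14 → inactive
o3: d²=5 ≤ ρ²=14; F_rep = 8·(-2,1)/5² = (-0.6400,0.3200)
o4: d²=9 ≤ ρ²=14; F_rep = 8·(3,0)/9² = (0.2963,0.0000)
F = F_att + ΣF_rep = (2.6563,1.0700)
p' = p + 1/20·F = (-6.8672,-6.9465)

Fx=2.6563 Fy=1.0700 x'=-6.8672 y'=-6.9465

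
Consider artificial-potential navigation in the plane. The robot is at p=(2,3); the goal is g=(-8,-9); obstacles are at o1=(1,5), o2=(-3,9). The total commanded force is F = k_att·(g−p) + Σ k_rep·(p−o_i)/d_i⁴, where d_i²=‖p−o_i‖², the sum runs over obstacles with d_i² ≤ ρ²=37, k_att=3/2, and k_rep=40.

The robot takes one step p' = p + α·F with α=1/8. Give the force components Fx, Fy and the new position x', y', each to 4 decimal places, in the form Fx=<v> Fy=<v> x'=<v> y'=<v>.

F_att = 3/2·(g−p) = 3/2·(-10,-12) = (-15.0000,-18.0000)
o1: d²=5 ≤ ρ²=37; F_rep = 40·(1,-2)/5² = (1.6000,-3.2000)
o2: d²=61 > ρ²=37 → inactive
F = F_att + ΣF_rep = (-13.4000,-21.2000)
p' = p + 1/8·F = (0.3250,0.3500)

Fx=-13.4000 Fy=-21.2000 x'=0.3250 y'=0.3500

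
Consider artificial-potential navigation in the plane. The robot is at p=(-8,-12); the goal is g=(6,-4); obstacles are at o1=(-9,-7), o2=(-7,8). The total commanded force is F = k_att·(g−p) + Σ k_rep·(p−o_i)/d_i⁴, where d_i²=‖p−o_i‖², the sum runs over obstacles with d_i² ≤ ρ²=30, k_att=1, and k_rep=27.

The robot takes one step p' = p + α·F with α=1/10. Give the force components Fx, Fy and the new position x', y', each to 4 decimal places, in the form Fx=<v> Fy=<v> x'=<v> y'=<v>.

F_att = 1·(g−p) = 1·(14,8) = (14.0000,8.0000)
o1: d²=26 ≤ ρ²=30; F_rep = 27·(1,-5)/26² = (0.0399,-0.1997)
o2: d²=401 > ρ²=30 → inactive
F = F_att + ΣF_rep = (14.0399,7.8003)
p' = p + 1/10·F = (-6.5960,-11.2200)

Fx=14.0399 Fy=7.8003 x'=-6.5960 y'=-11.2200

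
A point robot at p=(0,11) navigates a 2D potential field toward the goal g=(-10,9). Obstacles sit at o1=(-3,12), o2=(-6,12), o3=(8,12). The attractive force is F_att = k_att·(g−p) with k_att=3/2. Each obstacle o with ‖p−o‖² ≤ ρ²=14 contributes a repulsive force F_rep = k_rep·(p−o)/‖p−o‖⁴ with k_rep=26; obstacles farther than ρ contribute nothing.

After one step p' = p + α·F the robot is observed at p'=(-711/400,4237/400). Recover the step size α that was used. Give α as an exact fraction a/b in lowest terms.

F_att = 3/2·(g−p) = 3/2·(-10,-2) = (-15.0000,-3.0000)
o1: d²=10 ≤ ρ²=14; F_rep = 26·(3,-1)/10² = (0.7800,-0.2600)
o2: d²=37 > ρ²=14 → inactive
o3: d²=65 > ρ²=14 → inactive
F = F_att + ΣF_rep = (-14.2200,-3.2600)
Δp = p'−p = (-1.7775,-0.4075); α = Δx/Fx = (-711/400) / (-711/50) = 1/8
check: Δy/Fy = (-163/400) / (-163/50) = 1/8 ✓

α = 1/8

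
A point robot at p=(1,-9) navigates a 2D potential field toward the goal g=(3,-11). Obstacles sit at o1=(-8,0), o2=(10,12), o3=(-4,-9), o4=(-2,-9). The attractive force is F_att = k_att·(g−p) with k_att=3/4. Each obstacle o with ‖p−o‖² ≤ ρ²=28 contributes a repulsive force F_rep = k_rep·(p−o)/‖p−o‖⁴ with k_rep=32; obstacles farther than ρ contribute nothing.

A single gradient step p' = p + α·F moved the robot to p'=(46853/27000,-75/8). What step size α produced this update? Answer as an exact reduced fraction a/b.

F_att = 3/4·(g−p) = 3/4·(2,-2) = (1.5000,-1.5000)
o1: d²=162 > ρ²=28 → inactive
o2: d²=522 > ρ²=28 → inactive
o3: d²=25 ≤ ρ²=28; F_rep = 32·(5,0)/25² = (0.2560,0.0000)
o4: d²=9 ≤ ρ²=28; F_rep = 32·(3,0)/9² = (1.1852,0.0000)
F = F_att + ΣF_rep = (2.9412,-1.5000)
Δp = p'−p = (0.7353,-0.3750); α = Δx/Fx = (19853/27000) / (19853/6750) = 1/4
check: Δy/Fy = (-3/8) / (-3/2) = 1/4 ✓

α = 1/4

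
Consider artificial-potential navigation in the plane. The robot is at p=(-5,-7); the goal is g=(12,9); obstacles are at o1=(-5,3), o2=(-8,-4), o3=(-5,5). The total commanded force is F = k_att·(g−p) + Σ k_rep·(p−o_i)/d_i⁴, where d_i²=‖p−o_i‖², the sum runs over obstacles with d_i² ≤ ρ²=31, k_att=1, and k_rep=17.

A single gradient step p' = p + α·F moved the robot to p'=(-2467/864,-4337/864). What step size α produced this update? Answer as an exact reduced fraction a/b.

F_att = 1·(g−p) = 1·(17,16) = (17.0000,16.0000)
o1: d²=100 > ρ²=31 → inactive
o2: d²=18 ≤ ρ²=31; F_rep = 17·(3,-3)/18² = (0.1574,-0.1574)
o3: d²=144 > ρ²=31 → inactive
F = F_att + ΣF_rep = (17.1574,15.8426)
Δp = p'−p = (2.1447,1.9803); α = Δx/Fx = (1853/864) / (1853/108) = 1/8
check: Δy/Fy = (1711/864) / (1711/108) = 1/8 ✓

α = 1/8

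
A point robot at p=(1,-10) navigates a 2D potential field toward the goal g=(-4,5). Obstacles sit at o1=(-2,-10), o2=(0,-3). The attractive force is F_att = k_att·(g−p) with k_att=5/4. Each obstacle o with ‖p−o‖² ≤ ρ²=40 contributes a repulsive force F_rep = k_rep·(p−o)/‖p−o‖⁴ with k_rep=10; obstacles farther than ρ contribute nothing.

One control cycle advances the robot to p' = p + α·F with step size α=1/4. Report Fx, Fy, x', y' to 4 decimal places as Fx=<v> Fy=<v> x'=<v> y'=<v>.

Fx=-5.8796 Fy=18.7500 x'=-0.4699 y'=-5.3125

F_att = 5/4·(g−p) = 5/4·(-5,15) = (-6.2500,18.7500)
o1: d²=9 ≤ ρ²=40; F_rep = 10·(3,0)/9² = (0.3704,0.0000)
o2: d²=50 > ρ²=40 → inactive
F = F_att + ΣF_rep = (-5.8796,18.7500)
p' = p + 1/4·F = (-0.4699,-5.3125)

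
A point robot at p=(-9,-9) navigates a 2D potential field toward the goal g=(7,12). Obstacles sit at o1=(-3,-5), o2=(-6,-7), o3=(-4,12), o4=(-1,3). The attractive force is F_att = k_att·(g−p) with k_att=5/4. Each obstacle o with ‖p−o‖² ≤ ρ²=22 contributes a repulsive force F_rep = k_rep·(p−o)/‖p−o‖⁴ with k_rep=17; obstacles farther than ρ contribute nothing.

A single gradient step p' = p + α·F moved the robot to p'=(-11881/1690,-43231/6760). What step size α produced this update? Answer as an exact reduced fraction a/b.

F_att = 5/4·(g−p) = 5/4·(16,21) = (20.0000,26.2500)
o1: d²=52 > ρ²=22 → inactive
o2: d²=13 ≤ ρ²=22; F_rep = 17·(-3,-2)/13² = (-0.3018,-0.2012)
o3: d²=466 > ρ²=22 → inactive
o4: d²=208 > ρ²=22 → inactive
F = F_att + ΣF_rep = (19.6982,26.0488)
Δp = p'−p = (1.9698,2.6049); α = Δx/Fx = (3329/1690) / (3329/169) = 1/10
check: Δy/Fy = (17609/6760) / (17609/676) = 1/10 ✓

α = 1/10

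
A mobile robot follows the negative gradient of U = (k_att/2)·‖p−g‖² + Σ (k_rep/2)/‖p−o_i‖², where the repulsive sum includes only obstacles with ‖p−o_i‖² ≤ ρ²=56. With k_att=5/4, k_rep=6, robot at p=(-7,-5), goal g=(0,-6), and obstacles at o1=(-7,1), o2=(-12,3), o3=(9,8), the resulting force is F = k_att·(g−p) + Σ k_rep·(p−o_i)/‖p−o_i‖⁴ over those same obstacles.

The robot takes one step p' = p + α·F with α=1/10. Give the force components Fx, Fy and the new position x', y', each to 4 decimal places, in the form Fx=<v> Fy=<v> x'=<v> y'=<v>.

F_att = 5/4·(g−p) = 5/4·(7,-1) = (8.7500,-1.2500)
o1: d²=36 ≤ ρ²=56; F_rep = 6·(0,-6)/36² = (0.0000,-0.0278)
o2: d²=89 > ρ²=56 → inactive
o3: d²=425 > ρ²=56 → inactive
F = F_att + ΣF_rep = (8.7500,-1.2778)
p' = p + 1/10·F = (-6.1250,-5.1278)

Fx=8.7500 Fy=-1.2778 x'=-6.1250 y'=-5.1278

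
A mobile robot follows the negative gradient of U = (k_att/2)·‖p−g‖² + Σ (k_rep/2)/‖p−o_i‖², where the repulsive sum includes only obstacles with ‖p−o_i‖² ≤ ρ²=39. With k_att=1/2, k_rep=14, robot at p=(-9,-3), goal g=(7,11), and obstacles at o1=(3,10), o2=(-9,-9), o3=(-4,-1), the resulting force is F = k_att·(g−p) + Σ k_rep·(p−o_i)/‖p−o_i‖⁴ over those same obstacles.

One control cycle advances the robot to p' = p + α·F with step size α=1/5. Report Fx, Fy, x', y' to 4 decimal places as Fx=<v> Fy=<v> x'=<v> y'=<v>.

F_att = 1/2·(g−p) = 1/2·(16,14) = (8.0000,7.0000)
o1: d²=313 > ρ²=39 → inactive
o2: d²=36 ≤ ρ²=39; F_rep = 14·(0,6)/36² = (0.0000,0.0648)
o3: d²=29 ≤ ρ²=39; F_rep = 14·(-5,-2)/29² = (-0.0832,-0.0333)
F = F_att + ΣF_rep = (7.9168,7.0315)
p' = p + 1/5·F = (-7.4166,-1.5937)

Fx=7.9168 Fy=7.0315 x'=-7.4166 y'=-1.5937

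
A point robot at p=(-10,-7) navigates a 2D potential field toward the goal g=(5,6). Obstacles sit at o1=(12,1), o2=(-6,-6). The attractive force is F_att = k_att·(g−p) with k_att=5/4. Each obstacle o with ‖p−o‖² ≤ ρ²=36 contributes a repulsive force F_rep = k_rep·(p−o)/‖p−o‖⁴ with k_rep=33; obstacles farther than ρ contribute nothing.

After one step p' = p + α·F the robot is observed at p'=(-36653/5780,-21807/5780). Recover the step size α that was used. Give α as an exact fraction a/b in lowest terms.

F_att = 5/4·(g−p) = 5/4·(15,13) = (18.7500,16.2500)
o1: d²=548 > ρ²=36 → inactive
o2: d²=17 ≤ ρ²=36; F_rep = 33·(-4,-1)/17² = (-0.4567,-0.1142)
F = F_att + ΣF_rep = (18.2933,16.1358)
Δp = p'−p = (3.6587,3.2272); α = Δx/Fx = (21147/5780) / (21147/1156) = 1/5
check: Δy/Fy = (18653/5780) / (18653/1156) = 1/5 ✓

α = 1/5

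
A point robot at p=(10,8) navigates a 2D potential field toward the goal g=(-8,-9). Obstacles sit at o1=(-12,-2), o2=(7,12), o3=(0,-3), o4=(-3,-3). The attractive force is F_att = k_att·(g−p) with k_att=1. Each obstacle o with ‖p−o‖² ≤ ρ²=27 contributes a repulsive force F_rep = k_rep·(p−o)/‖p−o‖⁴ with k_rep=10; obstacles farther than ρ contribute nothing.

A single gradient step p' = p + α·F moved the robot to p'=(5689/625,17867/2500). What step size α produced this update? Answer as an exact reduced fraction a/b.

F_att = 1·(g−p) = 1·(-18,-17) = (-18.0000,-17.0000)
o1: d²=584 > ρ²=27 → inactive
o2: d²=25 ≤ ρ²=27; F_rep = 10·(3,-4)/25² = (0.0480,-0.0640)
o3: d²=221 > ρ²=27 → inactive
o4: d²=290 > ρ²=27 → inactive
F = F_att + ΣF_rep = (-17.9520,-17.0640)
Δp = p'−p = (-0.8976,-0.8532); α = Δx/Fx = (-561/625) / (-2244/125) = 1/20
check: Δy/Fy = (-2133/2500) / (-2133/125) = 1/20 ✓

α = 1/20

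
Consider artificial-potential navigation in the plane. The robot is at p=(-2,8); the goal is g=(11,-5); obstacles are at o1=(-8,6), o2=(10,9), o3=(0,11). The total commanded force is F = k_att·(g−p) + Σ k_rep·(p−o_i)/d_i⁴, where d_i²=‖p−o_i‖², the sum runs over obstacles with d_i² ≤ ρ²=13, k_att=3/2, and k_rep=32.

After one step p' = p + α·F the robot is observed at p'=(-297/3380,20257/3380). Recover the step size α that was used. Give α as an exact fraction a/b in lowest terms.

F_att = 3/2·(g−p) = 3/2·(13,-13) = (19.5000,-19.5000)
o1: d²=40 > ρ²=13 → inactive
o2: d²=145 > ρ²=13 → inactive
o3: d²=13 ≤ ρ²=13; F_rep = 32·(-2,-3)/13² = (-0.3787,-0.5680)
F = F_att + ΣF_rep = (19.1213,-20.0680)
Δp = p'−p = (1.9121,-2.0068); α = Δx/Fx = (6463/3380) / (6463/338) = 1/10
check: Δy/Fy = (-6783/3380) / (-6783/338) = 1/10 ✓

α = 1/10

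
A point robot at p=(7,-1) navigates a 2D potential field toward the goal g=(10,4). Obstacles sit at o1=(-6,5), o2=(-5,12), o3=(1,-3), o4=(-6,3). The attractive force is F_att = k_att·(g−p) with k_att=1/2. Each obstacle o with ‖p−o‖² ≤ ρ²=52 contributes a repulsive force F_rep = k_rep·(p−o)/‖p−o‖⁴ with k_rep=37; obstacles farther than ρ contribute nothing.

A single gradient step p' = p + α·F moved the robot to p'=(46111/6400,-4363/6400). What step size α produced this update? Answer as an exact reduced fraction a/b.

α = 1/8

F_att = 1/2·(g−p) = 1/2·(3,5) = (1.5000,2.5000)
o1: d²=205 > ρ²=52 → inactive
o2: d²=313 > ρ²=52 → inactive
o3: d²=40 ≤ ρ²=52; F_rep = 37·(6,2)/40² = (0.1388,0.0462)
o4: d²=185 > ρ²=52 → inactive
F = F_att + ΣF_rep = (1.6387,2.5463)
Δp = p'−p = (0.2048,0.3183); α = Δx/Fx = (1311/6400) / (1311/800) = 1/8
check: Δy/Fy = (2037/6400) / (2037/800) = 1/8 ✓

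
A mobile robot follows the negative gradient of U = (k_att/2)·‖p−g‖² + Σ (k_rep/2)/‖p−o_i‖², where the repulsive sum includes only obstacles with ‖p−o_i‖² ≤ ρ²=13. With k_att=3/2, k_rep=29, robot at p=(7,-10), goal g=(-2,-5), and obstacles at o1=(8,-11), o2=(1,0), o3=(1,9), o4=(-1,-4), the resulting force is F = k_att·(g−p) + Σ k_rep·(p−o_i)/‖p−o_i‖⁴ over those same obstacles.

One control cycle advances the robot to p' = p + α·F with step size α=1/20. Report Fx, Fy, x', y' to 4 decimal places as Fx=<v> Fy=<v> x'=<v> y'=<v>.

F_att = 3/2·(g−p) = 3/2·(-9,5) = (-13.5000,7.5000)
o1: d²=2 ≤ ρ²=13; F_rep = 29·(-1,1)/2² = (-7.2500,7.2500)
o2: d²=136 > ρ²=13 → inactive
o3: d²=397 > ρ²=13 → inactive
o4: d²=100 > ρ²=13 → inactive
F = F_att + ΣF_rep = (-20.7500,14.7500)
p' = p + 1/20·F = (5.9625,-9.2625)

Fx=-20.7500 Fy=14.7500 x'=5.9625 y'=-9.2625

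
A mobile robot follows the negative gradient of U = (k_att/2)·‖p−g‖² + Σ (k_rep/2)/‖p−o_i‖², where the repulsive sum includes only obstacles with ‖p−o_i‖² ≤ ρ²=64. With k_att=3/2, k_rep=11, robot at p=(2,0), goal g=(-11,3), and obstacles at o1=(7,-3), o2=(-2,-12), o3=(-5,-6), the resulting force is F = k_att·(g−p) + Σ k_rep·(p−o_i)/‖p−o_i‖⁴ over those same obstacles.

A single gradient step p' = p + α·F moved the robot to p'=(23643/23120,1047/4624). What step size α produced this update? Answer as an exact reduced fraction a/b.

α = 1/20

F_att = 3/2·(g−p) = 3/2·(-13,3) = (-19.5000,4.5000)
o1: d²=34 ≤ ρ²=64; F_rep = 11·(-5,3)/34² = (-0.0476,0.0285)
o2: d²=160 > ρ²=64 → inactive
o3: d²=85 > ρ²=64 → inactive
F = F_att + ΣF_rep = (-19.5476,4.5285)
Δp = p'−p = (-0.9774,0.2264); α = Δx/Fx = (-22597/23120) / (-22597/1156) = 1/20
check: Δy/Fy = (1047/4624) / (5235/1156) = 1/20 ✓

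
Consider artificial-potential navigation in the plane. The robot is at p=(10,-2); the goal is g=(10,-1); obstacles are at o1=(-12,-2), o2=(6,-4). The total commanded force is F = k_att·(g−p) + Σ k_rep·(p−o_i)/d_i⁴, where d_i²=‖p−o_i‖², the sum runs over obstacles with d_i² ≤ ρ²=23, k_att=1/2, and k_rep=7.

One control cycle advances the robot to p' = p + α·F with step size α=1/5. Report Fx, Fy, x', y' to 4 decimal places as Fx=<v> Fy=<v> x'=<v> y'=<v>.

Fx=0.0700 Fy=0.5350 x'=10.0140 y'=-1.8930

F_att = 1/2·(g−p) = 1/2·(0,1) = (0.0000,0.5000)
o1: d²=484 > ρ²=23 → inactive
o2: d²=20 ≤ ρ²=23; F_rep = 7·(4,2)/20² = (0.0700,0.0350)
F = F_att + ΣF_rep = (0.0700,0.5350)
p' = p + 1/5·F = (10.0140,-1.8930)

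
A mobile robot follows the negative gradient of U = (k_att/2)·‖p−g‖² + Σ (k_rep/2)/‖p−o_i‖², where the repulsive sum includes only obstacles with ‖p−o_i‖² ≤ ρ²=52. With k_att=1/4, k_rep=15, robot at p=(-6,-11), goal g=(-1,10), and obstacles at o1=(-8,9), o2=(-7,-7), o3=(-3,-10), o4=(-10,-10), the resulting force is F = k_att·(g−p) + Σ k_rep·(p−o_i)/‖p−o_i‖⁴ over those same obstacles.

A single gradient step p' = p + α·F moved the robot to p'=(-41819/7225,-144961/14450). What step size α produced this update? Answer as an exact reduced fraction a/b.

α = 1/5

F_att = 1/4·(g−p) = 1/4·(5,21) = (1.2500,5.2500)
o1: d²=404 > ρ²=52 → inactive
o2: d²=17 ≤ ρ²=52; F_rep = 15·(1,-4)/17² = (0.0519,-0.2076)
o3: d²=10 ≤ ρ²=52; F_rep = 15·(-3,-1)/10² = (-0.4500,-0.1500)
o4: d²=17 ≤ ρ²=52; F_rep = 15·(4,-1)/17² = (0.2076,-0.0519)
F = F_att + ΣF_rep = (1.0595,4.8405)
Δp = p'−p = (0.2119,0.9681); α = Δx/Fx = (1531/7225) / (1531/1445) = 1/5
check: Δy/Fy = (13989/14450) / (13989/2890) = 1/5 ✓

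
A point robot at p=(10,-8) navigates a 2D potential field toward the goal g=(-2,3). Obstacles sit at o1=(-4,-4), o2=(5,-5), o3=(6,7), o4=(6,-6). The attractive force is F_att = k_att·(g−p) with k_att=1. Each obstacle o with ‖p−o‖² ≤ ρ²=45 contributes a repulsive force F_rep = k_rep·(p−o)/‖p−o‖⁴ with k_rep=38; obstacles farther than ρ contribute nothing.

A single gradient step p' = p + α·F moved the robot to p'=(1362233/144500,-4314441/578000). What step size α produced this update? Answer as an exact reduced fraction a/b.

F_att = 1·(g−p) = 1·(-12,11) = (-12.0000,11.0000)
o1: d²=212 > ρ²=45 → inactive
o2: d²=34 ≤ ρ²=45; F_rep = 38·(5,-3)/34² = (0.1644,-0.0986)
o3: d²=241 > ρ²=45 → inactive
o4: d²=20 ≤ ρ²=45; F_rep = 38·(4,-2)/20² = (0.3800,-0.1900)
F = F_att + ΣF_rep = (-11.4556,10.7114)
Δp = p'−p = (-0.5728,0.5356); α = Δx/Fx = (-82767/144500) / (-82767/7225) = 1/20
check: Δy/Fy = (309559/578000) / (309559/28900) = 1/20 ✓

α = 1/20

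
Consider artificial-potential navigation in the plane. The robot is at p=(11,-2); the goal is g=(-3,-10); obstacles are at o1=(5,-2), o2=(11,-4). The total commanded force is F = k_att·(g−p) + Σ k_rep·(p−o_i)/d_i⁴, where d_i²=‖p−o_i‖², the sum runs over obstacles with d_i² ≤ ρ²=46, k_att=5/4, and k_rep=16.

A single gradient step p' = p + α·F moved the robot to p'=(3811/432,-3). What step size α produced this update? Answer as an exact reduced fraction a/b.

F_att = 5/4·(g−p) = 5/4·(-14,-8) = (-17.5000,-10.0000)
o1: d²=36 ≤ ρ²=46; F_rep = 16·(6,0)/36² = (0.0741,0.0000)
o2: d²=4 ≤ ρ²=46; F_rep = 16·(0,2)/4² = (0.0000,2.0000)
F = F_att + ΣF_rep = (-17.4259,-8.0000)
Δp = p'−p = (-2.1782,-1.0000); α = Δx/Fx = (-941/432) / (-941/54) = 1/8
check: Δy/Fy = (-1) / (-8) = 1/8 ✓

α = 1/8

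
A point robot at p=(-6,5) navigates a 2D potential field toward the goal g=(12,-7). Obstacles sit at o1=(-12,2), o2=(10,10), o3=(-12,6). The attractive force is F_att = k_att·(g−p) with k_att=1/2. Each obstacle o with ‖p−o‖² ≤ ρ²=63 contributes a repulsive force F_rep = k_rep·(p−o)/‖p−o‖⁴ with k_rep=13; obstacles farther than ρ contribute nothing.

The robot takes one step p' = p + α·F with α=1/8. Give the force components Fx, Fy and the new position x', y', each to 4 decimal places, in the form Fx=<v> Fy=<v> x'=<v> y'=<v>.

F_att = 1/2·(g−p) = 1/2·(18,-12) = (9.0000,-6.0000)
o1: d²=45 ≤ ρ²=63; F_rep = 13·(6,3)/45² = (0.0385,0.0193)
o2: d²=281 > ρ²=63 → inactive
o3: d²=37 ≤ ρ²=63; F_rep = 13·(6,-1)/37² = (0.0570,-0.0095)
F = F_att + ΣF_rep = (9.0955,-5.9902)
p' = p + 1/8·F = (-4.8631,4.2512)

Fx=9.0955 Fy=-5.9902 x'=-4.8631 y'=4.2512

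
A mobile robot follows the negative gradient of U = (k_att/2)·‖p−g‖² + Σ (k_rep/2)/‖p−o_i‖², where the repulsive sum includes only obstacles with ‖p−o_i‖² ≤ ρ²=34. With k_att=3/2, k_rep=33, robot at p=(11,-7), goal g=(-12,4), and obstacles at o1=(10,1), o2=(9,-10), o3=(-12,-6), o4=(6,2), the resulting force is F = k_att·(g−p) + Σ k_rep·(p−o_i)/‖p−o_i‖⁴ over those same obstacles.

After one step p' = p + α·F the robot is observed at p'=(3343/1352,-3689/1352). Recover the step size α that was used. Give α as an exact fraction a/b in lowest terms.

F_att = 3/2·(g−p) = 3/2·(-23,11) = (-34.5000,16.5000)
o1: d²=65 > ρ²=34 → inactive
o2: d²=13 ≤ ρ²=34; F_rep = 33·(2,3)/13² = (0.3905,0.5858)
o3: d²=530 > ρ²=34 → inactive
o4: d²=106 > ρ²=34 → inactive
F = F_att + ΣF_rep = (-34.1095,17.0858)
Δp = p'−p = (-8.5274,4.2714); α = Δx/Fx = (-11529/1352) / (-11529/338) = 1/4
check: Δy/Fy = (5775/1352) / (5775/338) = 1/4 ✓

α = 1/4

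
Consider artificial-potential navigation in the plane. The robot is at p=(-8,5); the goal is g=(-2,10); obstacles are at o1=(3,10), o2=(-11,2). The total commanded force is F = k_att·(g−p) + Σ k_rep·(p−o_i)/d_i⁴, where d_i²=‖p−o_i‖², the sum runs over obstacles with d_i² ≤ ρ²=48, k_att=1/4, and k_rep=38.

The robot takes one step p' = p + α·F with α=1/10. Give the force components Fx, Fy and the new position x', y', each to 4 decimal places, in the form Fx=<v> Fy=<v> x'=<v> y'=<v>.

Fx=1.8519 Fy=1.6019 x'=-7.8148 y'=5.1602

F_att = 1/4·(g−p) = 1/4·(6,5) = (1.5000,1.2500)
o1: d²=146 > ρ²=48 → inactive
o2: d²=18 ≤ ρ²=48; F_rep = 38·(3,3)/18² = (0.3519,0.3519)
F = F_att + ΣF_rep = (1.8519,1.6019)
p' = p + 1/10·F = (-7.8148,5.1602)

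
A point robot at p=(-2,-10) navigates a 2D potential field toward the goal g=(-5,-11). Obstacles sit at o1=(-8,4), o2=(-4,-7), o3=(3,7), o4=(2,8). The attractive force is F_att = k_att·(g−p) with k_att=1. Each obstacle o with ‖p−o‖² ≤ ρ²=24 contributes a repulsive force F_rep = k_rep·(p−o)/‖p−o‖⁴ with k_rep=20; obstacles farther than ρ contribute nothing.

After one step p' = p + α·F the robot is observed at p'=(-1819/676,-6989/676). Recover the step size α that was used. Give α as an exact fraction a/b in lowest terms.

F_att = 1·(g−p) = 1·(-3,-1) = (-3.0000,-1.0000)
o1: d²=232 > ρ²=24 → inactive
o2: d²=13 ≤ ρ²=24; F_rep = 20·(2,-3)/13² = (0.2367,-0.3550)
o3: d²=314 > ρ²=24 → inactive
o4: d²=340 > ρ²=24 → inactive
F = F_att + ΣF_rep = (-2.7633,-1.3550)
Δp = p'−p = (-0.6908,-0.3388); α = Δx/Fx = (-467/676) / (-467/169) = 1/4
check: Δy/Fy = (-229/676) / (-229/169) = 1/4 ✓

α = 1/4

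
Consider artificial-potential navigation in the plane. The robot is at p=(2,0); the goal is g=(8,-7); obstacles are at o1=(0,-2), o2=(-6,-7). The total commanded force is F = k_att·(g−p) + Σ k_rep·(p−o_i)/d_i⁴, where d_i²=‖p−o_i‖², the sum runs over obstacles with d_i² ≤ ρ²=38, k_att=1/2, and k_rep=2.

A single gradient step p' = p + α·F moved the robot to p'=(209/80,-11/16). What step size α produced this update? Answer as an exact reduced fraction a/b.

F_att = 1/2·(g−p) = 1/2·(6,-7) = (3.0000,-3.5000)
o1: d²=8 ≤ ρ²=38; F_rep = 2·(2,2)/8² = (0.0625,0.0625)
o2: d²=113 > ρ²=38 → inactive
F = F_att + ΣF_rep = (3.0625,-3.4375)
Δp = p'−p = (0.6125,-0.6875); α = Δx/Fx = (49/80) / (49/16) = 1/5
check: Δy/Fy = (-11/16) / (-55/16) = 1/5 ✓

α = 1/5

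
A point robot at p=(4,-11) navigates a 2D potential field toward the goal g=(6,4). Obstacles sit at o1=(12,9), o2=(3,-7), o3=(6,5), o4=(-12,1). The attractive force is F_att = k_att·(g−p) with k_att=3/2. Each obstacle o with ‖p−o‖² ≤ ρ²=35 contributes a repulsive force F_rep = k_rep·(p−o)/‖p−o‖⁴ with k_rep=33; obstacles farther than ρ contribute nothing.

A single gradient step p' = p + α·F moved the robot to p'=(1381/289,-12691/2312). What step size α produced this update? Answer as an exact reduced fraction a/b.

F_att = 3/2·(g−p) = 3/2·(2,15) = (3.0000,22.5000)
o1: d²=464 > ρ²=35 → inactive
o2: d²=17 ≤ ρ²=35; F_rep = 33·(1,-4)/17² = (0.1142,-0.4567)
o3: d²=260 > ρ²=35 → inactive
o4: d²=400 > ρ²=35 → inactive
F = F_att + ΣF_rep = (3.1142,22.0433)
Δp = p'−p = (0.7785,5.5108); α = Δx/Fx = (225/289) / (900/289) = 1/4
check: Δy/Fy = (12741/2312) / (12741/578) = 1/4 ✓

α = 1/4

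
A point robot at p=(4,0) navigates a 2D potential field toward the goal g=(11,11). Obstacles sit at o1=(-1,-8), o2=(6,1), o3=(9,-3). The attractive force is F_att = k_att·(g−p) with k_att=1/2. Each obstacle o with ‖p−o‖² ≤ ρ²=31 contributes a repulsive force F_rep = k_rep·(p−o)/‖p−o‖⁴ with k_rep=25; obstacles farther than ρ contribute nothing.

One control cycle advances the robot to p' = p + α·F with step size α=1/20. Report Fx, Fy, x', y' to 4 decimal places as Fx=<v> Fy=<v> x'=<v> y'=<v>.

F_att = 1/2·(g−p) = 1/2·(7,11) = (3.5000,5.5000)
o1: d²=89 > ρ²=31 → inactive
o2: d²=5 ≤ ρ²=31; F_rep = 25·(-2,-1)/5² = (-2.0000,-1.0000)
o3: d²=34 > ρ²=31 → inactive
F = F_att + ΣF_rep = (1.5000,4.5000)
p' = p + 1/20·F = (4.0750,0.2250)

Fx=1.5000 Fy=4.5000 x'=4.0750 y'=0.2250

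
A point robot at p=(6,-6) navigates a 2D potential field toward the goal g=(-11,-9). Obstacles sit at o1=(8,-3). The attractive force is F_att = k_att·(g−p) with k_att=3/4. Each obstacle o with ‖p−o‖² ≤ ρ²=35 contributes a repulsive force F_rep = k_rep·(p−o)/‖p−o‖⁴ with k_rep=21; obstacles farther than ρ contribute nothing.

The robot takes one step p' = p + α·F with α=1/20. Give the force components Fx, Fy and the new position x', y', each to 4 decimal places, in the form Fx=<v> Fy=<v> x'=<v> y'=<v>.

Fx=-12.9985 Fy=-2.6228 x'=5.3501 y'=-6.1311

F_att = 3/4·(g−p) = 3/4·(-17,-3) = (-12.7500,-2.2500)
o1: d²=13 ≤ ρ²=35; F_rep = 21·(-2,-3)/13² = (-0.2485,-0.3728)
F = F_att + ΣF_rep = (-12.9985,-2.6228)
p' = p + 1/20·F = (5.3501,-6.1311)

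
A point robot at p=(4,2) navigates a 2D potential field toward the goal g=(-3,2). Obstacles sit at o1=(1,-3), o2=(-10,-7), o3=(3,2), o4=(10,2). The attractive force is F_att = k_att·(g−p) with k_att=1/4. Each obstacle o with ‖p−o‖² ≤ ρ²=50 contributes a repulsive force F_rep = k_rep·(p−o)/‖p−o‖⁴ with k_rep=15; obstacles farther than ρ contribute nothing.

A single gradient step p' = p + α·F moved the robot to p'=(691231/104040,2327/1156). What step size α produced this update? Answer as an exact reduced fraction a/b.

α = 1/5

F_att = 1/4·(g−p) = 1/4·(-7,0) = (-1.7500,0.0000)
o1: d²=34 ≤ ρ²=50; F_rep = 15·(3,5)/34² = (0.0389,0.0649)
o2: d²=277 > ρ²=50 → inactive
o3: d²=1 ≤ ρ²=50; F_rep = 15·(1,0)/1² = (15.0000,0.0000)
o4: d²=36 ≤ ρ²=50; F_rep = 15·(-6,0)/36² = (-0.0694,0.0000)
F = F_att + ΣF_rep = (13.2195,0.0649)
Δp = p'−p = (2.6439,0.0130); α = Δx/Fx = (275071/104040) / (275071/20808) = 1/5
check: Δy/Fy = (15/1156) / (75/1156) = 1/5 ✓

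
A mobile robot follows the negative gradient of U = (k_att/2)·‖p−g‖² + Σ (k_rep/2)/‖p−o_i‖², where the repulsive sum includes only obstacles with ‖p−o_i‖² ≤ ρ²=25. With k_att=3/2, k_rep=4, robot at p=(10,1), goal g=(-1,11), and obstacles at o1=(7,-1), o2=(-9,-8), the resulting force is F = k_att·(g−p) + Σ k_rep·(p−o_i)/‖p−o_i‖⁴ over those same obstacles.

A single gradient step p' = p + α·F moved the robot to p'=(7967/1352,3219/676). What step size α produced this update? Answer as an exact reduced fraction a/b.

α = 1/4

F_att = 3/2·(g−p) = 3/2·(-11,10) = (-16.5000,15.0000)
o1: d²=13 ≤ ρ²=25; F_rep = 4·(3,2)/13² = (0.0710,0.0473)
o2: d²=442 > ρ²=25 → inactive
F = F_att + ΣF_rep = (-16.4290,15.0473)
Δp = p'−p = (-4.1072,3.7618); α = Δx/Fx = (-5553/1352) / (-5553/338) = 1/4
check: Δy/Fy = (2543/676) / (2543/169) = 1/4 ✓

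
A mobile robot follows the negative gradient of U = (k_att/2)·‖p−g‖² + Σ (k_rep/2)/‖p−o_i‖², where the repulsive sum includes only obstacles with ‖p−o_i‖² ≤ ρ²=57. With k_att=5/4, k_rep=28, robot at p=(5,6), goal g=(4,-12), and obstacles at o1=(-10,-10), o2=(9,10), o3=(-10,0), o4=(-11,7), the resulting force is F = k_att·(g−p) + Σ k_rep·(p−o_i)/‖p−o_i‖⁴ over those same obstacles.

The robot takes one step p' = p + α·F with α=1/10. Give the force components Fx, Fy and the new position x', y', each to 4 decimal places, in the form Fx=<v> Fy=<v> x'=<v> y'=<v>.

Fx=-1.3594 Fy=-22.6094 x'=4.8641 y'=3.7391

F_att = 5/4·(g−p) = 5/4·(-1,-18) = (-1.2500,-22.5000)
o1: d²=481 > ρ²=57 → inactive
o2: d²=32 ≤ ρ²=57; F_rep = 28·(-4,-4)/32² = (-0.1094,-0.1094)
o3: d²=261 > ρ²=57 → inactive
o4: d²=257 > ρ²=57 → inactive
F = F_att + ΣF_rep = (-1.3594,-22.6094)
p' = p + 1/10·F = (4.8641,3.7391)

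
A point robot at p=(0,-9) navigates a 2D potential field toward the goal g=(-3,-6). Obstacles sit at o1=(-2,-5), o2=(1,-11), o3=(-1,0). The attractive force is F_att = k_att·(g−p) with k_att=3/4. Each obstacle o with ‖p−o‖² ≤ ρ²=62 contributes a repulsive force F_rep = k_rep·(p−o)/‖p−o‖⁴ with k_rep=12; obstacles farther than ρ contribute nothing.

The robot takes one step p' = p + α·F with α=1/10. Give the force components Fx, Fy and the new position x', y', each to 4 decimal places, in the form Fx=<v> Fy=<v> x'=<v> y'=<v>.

Fx=-2.6700 Fy=3.0900 x'=-0.2670 y'=-8.6910

F_att = 3/4·(g−p) = 3/4·(-3,3) = (-2.2500,2.2500)
o1: d²=20 ≤ ρ²=62; F_rep = 12·(2,-4)/20² = (0.0600,-0.1200)
o2: d²=5 ≤ ρ²=62; F_rep = 12·(-1,2)/5² = (-0.4800,0.9600)
o3: d²=82 > ρ²=62 → inactive
F = F_att + ΣF_rep = (-2.6700,3.0900)
p' = p + 1/10·F = (-0.2670,-8.6910)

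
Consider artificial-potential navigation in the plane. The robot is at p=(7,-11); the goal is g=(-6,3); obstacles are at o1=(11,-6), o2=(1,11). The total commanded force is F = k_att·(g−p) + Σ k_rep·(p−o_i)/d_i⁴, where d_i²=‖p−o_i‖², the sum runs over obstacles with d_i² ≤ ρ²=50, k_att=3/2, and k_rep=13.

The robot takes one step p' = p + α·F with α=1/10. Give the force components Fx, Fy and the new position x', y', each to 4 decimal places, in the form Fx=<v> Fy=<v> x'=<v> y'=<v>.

Fx=-19.5309 Fy=20.9613 x'=5.0469 y'=-8.9039

F_att = 3/2·(g−p) = 3/2·(-13,14) = (-19.5000,21.0000)
o1: d²=41 ≤ ρ²=50; F_rep = 13·(-4,-5)/41² = (-0.0309,-0.0387)
o2: d²=520 > ρ²=50 → inactive
F = F_att + ΣF_rep = (-19.5309,20.9613)
p' = p + 1/10·F = (5.0469,-8.9039)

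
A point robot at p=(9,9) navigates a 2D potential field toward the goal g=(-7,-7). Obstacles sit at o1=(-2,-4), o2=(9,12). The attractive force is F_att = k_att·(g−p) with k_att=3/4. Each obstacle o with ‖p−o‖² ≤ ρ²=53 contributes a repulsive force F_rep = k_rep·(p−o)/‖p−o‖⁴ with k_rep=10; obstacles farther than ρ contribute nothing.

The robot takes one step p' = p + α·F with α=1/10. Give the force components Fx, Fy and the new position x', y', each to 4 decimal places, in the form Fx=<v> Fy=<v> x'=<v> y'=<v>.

Fx=-12.0000 Fy=-12.3704 x'=7.8000 y'=7.7630

F_att = 3/4·(g−p) = 3/4·(-16,-16) = (-12.0000,-12.0000)
o1: d²=290 > ρ²=53 → inactive
o2: d²=9 ≤ ρ²=53; F_rep = 10·(0,-3)/9² = (0.0000,-0.3704)
F = F_att + ΣF_rep = (-12.0000,-12.3704)
p' = p + 1/10·F = (7.8000,7.7630)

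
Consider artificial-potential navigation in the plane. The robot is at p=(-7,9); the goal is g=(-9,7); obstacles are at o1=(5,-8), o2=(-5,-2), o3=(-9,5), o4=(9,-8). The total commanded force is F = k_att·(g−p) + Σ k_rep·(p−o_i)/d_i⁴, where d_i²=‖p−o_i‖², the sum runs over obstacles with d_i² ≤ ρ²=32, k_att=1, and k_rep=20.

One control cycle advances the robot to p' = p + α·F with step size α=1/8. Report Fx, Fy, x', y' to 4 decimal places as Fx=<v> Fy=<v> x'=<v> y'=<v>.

Fx=-1.9000 Fy=-1.8000 x'=-7.2375 y'=8.7750

F_att = 1·(g−p) = 1·(-2,-2) = (-2.0000,-2.0000)
o1: d²=433 > ρ²=32 → inactive
o2: d²=125 > ρ²=32 → inactive
o3: d²=20 ≤ ρ²=32; F_rep = 20·(2,4)/20² = (0.1000,0.2000)
o4: d²=545 > ρ²=32 → inactive
F = F_att + ΣF_rep = (-1.9000,-1.8000)
p' = p + 1/8·F = (-7.2375,8.7750)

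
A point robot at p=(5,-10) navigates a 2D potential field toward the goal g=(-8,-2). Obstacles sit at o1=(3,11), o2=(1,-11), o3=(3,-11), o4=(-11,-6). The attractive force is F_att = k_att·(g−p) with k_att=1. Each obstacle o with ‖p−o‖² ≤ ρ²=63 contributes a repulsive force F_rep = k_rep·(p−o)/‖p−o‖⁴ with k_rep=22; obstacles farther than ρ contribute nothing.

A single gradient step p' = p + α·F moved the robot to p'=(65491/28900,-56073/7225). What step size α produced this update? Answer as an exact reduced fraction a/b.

F_att = 1·(g−p) = 1·(-13,8) = (-13.0000,8.0000)
o1: d²=445 > ρ²=63 → inactive
o2: d²=17 ≤ ρ²=63; F_rep = 22·(4,1)/17² = (0.3045,0.0761)
o3: d²=5 ≤ ρ²=63; F_rep = 22·(2,1)/5² = (1.7600,0.8800)
o4: d²=272 > ρ²=63 → inactive
F = F_att + ΣF_rep = (-10.9355,8.9561)
Δp = p'−p = (-2.7339,2.2390); α = Δx/Fx = (-79009/28900) / (-79009/7225) = 1/4
check: Δy/Fy = (16177/7225) / (64708/7225) = 1/4 ✓

α = 1/4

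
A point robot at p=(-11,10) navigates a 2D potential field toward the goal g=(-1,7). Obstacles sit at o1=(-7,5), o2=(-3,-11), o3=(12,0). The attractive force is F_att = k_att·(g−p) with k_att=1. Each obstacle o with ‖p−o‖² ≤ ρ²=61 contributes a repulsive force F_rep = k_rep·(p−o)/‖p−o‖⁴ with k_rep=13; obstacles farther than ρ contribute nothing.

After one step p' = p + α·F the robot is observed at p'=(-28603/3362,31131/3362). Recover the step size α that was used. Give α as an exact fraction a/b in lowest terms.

α = 1/4

F_att = 1·(g−p) = 1·(10,-3) = (10.0000,-3.0000)
o1: d²=41 ≤ ρ²=61; F_rep = 13·(-4,5)/41² = (-0.0309,0.0387)
o2: d²=505 > ρ²=61 → inactive
o3: d²=629 > ρ²=61 → inactive
F = F_att + ΣF_rep = (9.9691,-2.9613)
Δp = p'−p = (2.4923,-0.7403); α = Δx/Fx = (8379/3362) / (16758/1681) = 1/4
check: Δy/Fy = (-2489/3362) / (-4978/1681) = 1/4 ✓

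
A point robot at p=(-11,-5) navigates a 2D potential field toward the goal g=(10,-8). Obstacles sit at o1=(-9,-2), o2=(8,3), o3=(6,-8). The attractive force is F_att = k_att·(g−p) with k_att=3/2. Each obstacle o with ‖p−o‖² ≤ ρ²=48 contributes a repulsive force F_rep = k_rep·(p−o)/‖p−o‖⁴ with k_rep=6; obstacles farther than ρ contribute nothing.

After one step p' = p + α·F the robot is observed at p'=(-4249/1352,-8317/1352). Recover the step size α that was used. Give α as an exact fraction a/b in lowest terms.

α = 1/4

F_att = 3/2·(g−p) = 3/2·(21,-3) = (31.5000,-4.5000)
o1: d²=13 ≤ ρ²=48; F_rep = 6·(-2,-3)/13² = (-0.0710,-0.1065)
o2: d²=425 > ρ²=48 → inactive
o3: d²=298 > ρ²=48 → inactive
F = F_att + ΣF_rep = (31.4290,-4.6065)
Δp = p'−p = (7.8572,-1.1516); α = Δx/Fx = (10623/1352) / (10623/338) = 1/4
check: Δy/Fy = (-1557/1352) / (-1557/338) = 1/4 ✓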